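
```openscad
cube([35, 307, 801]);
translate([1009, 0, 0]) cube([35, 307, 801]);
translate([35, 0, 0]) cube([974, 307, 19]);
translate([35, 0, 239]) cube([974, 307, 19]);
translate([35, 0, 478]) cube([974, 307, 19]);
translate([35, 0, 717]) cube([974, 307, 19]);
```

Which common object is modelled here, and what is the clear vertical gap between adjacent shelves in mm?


A bookshelf. The clear shelf gap is 220 mm.

Two tall side panels with 4 horizontal boards between them — a bookshelf. The first two shelf undersides are at z = 0 and z = 239; with shelf thickness 19, the clear gap is 239 − 0 − 19 = 220 mm.


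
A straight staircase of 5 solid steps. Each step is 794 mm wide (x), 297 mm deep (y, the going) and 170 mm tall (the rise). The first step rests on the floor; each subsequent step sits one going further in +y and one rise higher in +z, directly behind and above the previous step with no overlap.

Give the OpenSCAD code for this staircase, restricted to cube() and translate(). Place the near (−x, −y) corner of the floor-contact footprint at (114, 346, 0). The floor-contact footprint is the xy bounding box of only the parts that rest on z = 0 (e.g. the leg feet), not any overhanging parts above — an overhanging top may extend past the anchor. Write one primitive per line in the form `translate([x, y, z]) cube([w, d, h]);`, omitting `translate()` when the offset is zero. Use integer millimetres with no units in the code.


translate([114, 346, 0]) cube([794, 297, 170]);
translate([114, 643, 170]) cube([794, 297, 170]);
translate([114, 940, 340]) cube([794, 297, 170]);
translate([114, 1237, 510]) cube([794, 297, 170]);
translate([114, 1534, 680]) cube([794, 297, 170]);


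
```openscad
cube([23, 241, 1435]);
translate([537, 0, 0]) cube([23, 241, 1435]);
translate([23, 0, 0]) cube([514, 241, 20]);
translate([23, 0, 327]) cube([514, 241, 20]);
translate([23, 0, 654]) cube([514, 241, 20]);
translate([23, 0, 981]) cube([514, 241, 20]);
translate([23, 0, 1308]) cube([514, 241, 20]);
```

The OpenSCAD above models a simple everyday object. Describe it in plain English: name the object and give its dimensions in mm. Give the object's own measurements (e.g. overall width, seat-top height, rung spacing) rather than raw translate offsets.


An open bookshelf. Two side panels, each 23 mm thick, 241 mm deep and 1435 mm tall, stand 560 mm apart (outside-to-outside). Between them sit 5 shelves, each 20 mm thick and 241 mm deep, spanning the full gap between the sides. The bottom shelf rests on the floor (its underside at z = 0) and the clear gap between one shelf's top and the next shelf's underside is 307 mm.


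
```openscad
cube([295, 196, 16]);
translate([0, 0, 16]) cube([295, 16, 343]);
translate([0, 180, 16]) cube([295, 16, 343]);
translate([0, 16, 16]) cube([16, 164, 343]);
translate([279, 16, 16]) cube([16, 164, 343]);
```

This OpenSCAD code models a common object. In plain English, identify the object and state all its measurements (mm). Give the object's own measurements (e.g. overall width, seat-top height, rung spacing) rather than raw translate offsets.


An open-topped rectangular box: outside dimensions 295×196×359 mm, with a uniform wall and base thickness of 16 mm. The base is a full 295×196 slab on the floor; four walls sit on top of the base. The front and back walls (the −y and +y sides) span the full width; the two side walls fit between them.


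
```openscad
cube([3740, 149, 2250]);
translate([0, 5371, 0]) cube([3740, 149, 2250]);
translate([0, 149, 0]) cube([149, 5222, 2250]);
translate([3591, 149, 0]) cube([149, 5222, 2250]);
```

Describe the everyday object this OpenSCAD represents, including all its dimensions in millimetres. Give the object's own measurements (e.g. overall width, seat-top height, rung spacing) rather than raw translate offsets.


The wall frame of a small rectangular building: four walls, each 2250 mm tall and 149 mm thick, enclosing a footprint 3740 mm (x) by 5520 mm (y) outside-to-outside, with no floor or roof. The front and back walls (the −y and +y sides) span the full width; the two side walls fit between them.


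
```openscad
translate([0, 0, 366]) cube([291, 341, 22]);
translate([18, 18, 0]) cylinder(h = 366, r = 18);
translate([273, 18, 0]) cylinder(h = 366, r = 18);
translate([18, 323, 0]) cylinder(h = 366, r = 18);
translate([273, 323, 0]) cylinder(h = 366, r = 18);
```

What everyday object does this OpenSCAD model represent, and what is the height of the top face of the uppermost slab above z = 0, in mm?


A stool. The seat height is 388 mm.

A 291×341×22 slab at z = 366 on four corner cylinders — a stool. The seat top is 366 + 22 = 388 mm.


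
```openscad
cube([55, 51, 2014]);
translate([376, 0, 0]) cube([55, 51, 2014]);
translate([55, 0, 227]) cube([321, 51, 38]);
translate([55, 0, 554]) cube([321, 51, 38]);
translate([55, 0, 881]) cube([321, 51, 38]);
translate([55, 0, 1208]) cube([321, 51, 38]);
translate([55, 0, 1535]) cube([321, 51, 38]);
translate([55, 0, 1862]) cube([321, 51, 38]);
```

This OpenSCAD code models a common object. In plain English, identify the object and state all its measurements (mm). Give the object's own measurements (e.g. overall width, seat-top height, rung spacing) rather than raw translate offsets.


A straight ladder. Two 55×51 mm vertical rails, 2014 mm tall, stand 431 mm apart (outside-to-outside) with their front faces coplanar on the −y side. 6 rungs, each 51 mm deep and 38 mm tall, span between the inner faces of the rails, front faces flush with the rails. The lowest rung's underside is at z = 227 mm and rungs are spaced 327 mm apart (underside to underside).


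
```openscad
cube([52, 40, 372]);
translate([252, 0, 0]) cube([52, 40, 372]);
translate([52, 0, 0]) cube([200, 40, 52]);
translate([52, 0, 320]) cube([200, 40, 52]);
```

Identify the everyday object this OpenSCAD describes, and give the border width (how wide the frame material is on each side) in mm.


A picture frame. The border width is 52 mm.

Four thin pieces enclosing a rectangular opening — a picture frame. The two full-height stiles are 372 mm tall; the top rail sits at z = 320 and is 52 mm tall, so the border above the opening is 372 − 320 = 52 mm, matching the stile x-width.


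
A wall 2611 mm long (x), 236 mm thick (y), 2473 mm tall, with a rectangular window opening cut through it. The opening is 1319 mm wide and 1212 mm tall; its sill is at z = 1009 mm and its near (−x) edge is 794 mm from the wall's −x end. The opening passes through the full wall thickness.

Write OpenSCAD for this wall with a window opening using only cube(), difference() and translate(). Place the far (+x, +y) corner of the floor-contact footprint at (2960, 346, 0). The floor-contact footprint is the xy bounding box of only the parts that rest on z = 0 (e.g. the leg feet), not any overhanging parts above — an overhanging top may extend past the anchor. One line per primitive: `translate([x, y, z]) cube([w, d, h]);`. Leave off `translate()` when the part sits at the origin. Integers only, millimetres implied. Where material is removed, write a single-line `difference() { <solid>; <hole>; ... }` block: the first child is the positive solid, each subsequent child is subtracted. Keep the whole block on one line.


difference() { translate([349, 110, 0]) cube([2611, 236, 2473]); translate([1143, 110, 1009]) cube([1319, 236, 1212]); }


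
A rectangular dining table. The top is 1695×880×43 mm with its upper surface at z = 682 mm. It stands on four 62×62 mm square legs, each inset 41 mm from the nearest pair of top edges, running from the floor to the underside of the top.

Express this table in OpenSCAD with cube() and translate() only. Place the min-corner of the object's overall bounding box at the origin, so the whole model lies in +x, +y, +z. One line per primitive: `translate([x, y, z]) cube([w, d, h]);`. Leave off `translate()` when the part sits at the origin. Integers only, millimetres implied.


translate([0, 0, 639]) cube([1695, 880, 43]);
translate([41, 41, 0]) cube([62, 62, 639]);
translate([1592, 41, 0]) cube([62, 62, 639]);
translate([41, 777, 0]) cube([62, 62, 639]);
translate([1592, 777, 0]) cube([62, 62, 639]);


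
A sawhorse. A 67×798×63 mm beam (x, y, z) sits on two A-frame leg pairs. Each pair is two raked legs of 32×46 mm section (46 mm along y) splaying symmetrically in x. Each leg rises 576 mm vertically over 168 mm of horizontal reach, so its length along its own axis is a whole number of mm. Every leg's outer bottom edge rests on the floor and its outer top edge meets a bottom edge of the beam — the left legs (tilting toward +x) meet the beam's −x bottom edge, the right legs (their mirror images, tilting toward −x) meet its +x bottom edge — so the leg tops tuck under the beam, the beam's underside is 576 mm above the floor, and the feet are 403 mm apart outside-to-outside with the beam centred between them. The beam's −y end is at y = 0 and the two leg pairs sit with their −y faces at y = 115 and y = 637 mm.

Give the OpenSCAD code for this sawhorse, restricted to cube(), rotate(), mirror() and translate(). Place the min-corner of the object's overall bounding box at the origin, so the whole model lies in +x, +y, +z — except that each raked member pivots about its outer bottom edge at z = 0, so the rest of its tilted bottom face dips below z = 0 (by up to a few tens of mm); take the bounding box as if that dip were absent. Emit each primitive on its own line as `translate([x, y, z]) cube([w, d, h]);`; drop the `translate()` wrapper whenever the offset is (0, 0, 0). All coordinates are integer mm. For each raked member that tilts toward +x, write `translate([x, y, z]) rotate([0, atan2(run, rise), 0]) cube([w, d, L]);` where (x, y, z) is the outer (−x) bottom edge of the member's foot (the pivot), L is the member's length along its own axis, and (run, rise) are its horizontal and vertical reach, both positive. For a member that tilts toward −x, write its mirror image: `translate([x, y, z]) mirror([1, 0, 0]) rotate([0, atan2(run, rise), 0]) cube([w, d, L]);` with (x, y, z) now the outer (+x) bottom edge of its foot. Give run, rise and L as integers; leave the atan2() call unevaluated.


// leg length = √(168² + 576²) = 600
// right-leg outer foot x = 2·168 + 67 = 403
// beam min-corner = (168, 0, 576)
translate([168, 0, 576]) cube([67, 798, 63]);
translate([0, 115, 0]) rotate([0, atan2(168, 576), 0]) cube([32, 46, 600]);
translate([403, 115, 0]) mirror([1, 0, 0]) rotate([0, atan2(168, 576), 0]) cube([32, 46, 600]);
translate([0, 637, 0]) rotate([0, atan2(168, 576), 0]) cube([32, 46, 600]);
translate([403, 637, 0]) mirror([1, 0, 0]) rotate([0, atan2(168, 576), 0]) cube([32, 46, 600]);


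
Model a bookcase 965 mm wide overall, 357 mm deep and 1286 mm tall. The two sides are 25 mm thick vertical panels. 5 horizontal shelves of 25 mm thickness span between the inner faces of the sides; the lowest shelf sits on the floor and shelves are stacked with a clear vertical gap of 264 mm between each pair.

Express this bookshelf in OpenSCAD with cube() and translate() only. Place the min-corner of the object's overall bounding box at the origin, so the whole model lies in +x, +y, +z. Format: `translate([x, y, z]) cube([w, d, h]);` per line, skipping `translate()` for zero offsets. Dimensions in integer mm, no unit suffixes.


cube([25, 357, 1286]);
translate([940, 0, 0]) cube([25, 357, 1286]);
translate([25, 0, 0]) cube([915, 357, 25]);
translate([25, 0, 289]) cube([915, 357, 25]);
translate([25, 0, 578]) cube([915, 357, 25]);
translate([25, 0, 867]) cube([915, 357, 25]);
translate([25, 0, 1156]) cube([915, 357, 25]);


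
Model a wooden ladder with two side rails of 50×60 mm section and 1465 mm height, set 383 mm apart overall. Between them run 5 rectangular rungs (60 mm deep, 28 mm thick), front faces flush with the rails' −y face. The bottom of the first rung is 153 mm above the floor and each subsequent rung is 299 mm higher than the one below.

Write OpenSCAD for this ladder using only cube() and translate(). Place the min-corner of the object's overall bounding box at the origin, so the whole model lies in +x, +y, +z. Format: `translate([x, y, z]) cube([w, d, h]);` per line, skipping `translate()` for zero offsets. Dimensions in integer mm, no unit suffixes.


cube([50, 60, 1465]);
translate([333, 0, 0]) cube([50, 60, 1465]);
translate([50, 0, 153]) cube([283, 60, 28]);
translate([50, 0, 452]) cube([283, 60, 28]);
translate([50, 0, 751]) cube([283, 60, 28]);
translate([50, 0, 1050]) cube([283, 60, 28]);
translate([50, 0, 1349]) cube([283, 60, 28]);


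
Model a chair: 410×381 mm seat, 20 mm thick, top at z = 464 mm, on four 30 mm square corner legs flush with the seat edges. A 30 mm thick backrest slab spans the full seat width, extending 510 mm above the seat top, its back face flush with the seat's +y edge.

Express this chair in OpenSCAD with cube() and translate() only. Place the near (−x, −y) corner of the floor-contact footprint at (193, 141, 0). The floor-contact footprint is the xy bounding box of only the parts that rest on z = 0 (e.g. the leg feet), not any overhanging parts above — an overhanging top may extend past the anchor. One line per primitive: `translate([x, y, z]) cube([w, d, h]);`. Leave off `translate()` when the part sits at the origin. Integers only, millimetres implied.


translate([193, 141, 444]) cube([410, 381, 20]);
translate([193, 141, 0]) cube([30, 30, 444]);
translate([573, 141, 0]) cube([30, 30, 444]);
translate([193, 492, 0]) cube([30, 30, 444]);
translate([573, 492, 0]) cube([30, 30, 444]);
translate([193, 492, 464]) cube([410, 30, 510]);


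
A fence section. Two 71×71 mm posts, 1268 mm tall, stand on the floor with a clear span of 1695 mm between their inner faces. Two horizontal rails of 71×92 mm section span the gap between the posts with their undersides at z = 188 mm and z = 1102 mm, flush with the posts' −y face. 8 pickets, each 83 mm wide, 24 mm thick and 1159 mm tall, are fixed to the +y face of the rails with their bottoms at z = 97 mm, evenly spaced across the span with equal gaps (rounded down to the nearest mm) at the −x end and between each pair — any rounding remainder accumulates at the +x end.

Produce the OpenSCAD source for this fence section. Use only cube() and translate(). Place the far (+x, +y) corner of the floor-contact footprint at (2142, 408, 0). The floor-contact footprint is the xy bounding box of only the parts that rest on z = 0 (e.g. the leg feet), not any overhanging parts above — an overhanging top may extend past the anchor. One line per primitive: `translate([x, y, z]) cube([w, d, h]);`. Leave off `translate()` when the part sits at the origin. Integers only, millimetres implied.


translate([305, 337, 0]) cube([71, 71, 1268]);
translate([2071, 337, 0]) cube([71, 71, 1268]);
translate([376, 337, 188]) cube([1695, 71, 92]);
translate([376, 337, 1102]) cube([1695, 71, 92]);
translate([490, 408, 97]) cube([83, 24, 1159]);
translate([687, 408, 97]) cube([83, 24, 1159]);
translate([884, 408, 97]) cube([83, 24, 1159]);
translate([1081, 408, 97]) cube([83, 24, 1159]);
translate([1278, 408, 97]) cube([83, 24, 1159]);
translate([1475, 408, 97]) cube([83, 24, 1159]);
translate([1672, 408, 97]) cube([83, 24, 1159]);
translate([1869, 408, 97]) cube([83, 24, 1159]);


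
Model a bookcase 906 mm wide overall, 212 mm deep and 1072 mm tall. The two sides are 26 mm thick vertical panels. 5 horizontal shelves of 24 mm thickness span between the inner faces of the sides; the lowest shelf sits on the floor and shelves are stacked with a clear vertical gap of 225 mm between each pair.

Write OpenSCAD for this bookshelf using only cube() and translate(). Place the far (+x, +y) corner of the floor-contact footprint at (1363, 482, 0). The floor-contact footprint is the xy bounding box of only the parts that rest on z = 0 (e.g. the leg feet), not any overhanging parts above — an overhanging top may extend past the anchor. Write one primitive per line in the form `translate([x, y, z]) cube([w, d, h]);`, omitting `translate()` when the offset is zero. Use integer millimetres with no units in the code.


translate([457, 270, 0]) cube([26, 212, 1072]);
translate([1337, 270, 0]) cube([26, 212, 1072]);
translate([483, 270, 0]) cube([854, 212, 24]);
translate([483, 270, 249]) cube([854, 212, 24]);
translate([483, 270, 498]) cube([854, 212, 24]);
translate([483, 270, 747]) cube([854, 212, 24]);
translate([483, 270, 996]) cube([854, 212, 24]);


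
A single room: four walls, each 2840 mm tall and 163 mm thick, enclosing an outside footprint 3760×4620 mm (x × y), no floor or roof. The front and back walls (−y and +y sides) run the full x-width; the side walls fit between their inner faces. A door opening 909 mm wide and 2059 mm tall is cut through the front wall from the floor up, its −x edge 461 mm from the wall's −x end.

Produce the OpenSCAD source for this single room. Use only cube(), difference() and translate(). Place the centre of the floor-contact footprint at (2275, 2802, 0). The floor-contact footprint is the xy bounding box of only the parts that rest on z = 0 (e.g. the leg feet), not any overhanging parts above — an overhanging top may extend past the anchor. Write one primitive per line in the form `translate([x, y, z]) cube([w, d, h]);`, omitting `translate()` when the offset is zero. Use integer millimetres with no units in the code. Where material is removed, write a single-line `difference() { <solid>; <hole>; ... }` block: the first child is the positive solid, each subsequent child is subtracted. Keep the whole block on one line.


difference() { translate([395, 492, 0]) cube([3760, 163, 2840]); translate([856, 492, 0]) cube([909, 163, 2059]); }
translate([395, 4949, 0]) cube([3760, 163, 2840]);
translate([395, 655, 0]) cube([163, 4294, 2840]);
translate([3992, 655, 0]) cube([163, 4294, 2840]);


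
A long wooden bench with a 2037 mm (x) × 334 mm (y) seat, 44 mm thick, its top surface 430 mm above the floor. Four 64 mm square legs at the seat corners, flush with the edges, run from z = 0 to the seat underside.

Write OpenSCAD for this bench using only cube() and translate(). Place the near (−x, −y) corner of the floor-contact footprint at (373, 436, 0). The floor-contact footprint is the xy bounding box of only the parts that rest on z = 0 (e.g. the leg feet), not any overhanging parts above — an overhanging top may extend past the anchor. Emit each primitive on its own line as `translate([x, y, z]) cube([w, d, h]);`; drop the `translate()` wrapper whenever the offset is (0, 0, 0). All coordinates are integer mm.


translate([373, 436, 386]) cube([2037, 334, 44]);
translate([373, 436, 0]) cube([64, 64, 386]);
translate([373, 706, 0]) cube([64, 64, 386]);
translate([2346, 436, 0]) cube([64, 64, 386]);
translate([2346, 706, 0]) cube([64, 64, 386]);


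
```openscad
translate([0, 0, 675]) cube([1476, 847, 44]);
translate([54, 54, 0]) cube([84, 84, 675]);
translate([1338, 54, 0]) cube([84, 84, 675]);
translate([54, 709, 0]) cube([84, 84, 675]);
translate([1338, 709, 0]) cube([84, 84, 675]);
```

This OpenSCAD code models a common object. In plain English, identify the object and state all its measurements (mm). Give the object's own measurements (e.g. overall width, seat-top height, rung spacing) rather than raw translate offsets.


A table: top 1476 mm (x) × 847 mm (y), 44 mm thick, upper face at z = 719 mm, on four 84×84 mm square legs, each inset 54 mm from the nearest pair of top edges from z = 0 to the bottom of the top.


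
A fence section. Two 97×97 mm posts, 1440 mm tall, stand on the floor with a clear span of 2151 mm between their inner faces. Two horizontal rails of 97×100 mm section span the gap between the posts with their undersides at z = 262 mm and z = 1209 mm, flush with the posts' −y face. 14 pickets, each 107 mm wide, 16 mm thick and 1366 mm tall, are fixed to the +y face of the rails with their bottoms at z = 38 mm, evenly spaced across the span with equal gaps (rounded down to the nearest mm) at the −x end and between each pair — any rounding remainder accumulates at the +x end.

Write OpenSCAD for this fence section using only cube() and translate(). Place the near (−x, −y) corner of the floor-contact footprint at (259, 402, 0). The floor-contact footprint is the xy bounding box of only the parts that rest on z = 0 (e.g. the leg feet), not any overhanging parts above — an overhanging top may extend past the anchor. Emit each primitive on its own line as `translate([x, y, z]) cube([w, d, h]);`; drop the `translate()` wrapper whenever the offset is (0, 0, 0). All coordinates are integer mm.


translate([259, 402, 0]) cube([97, 97, 1440]);
translate([2507, 402, 0]) cube([97, 97, 1440]);
translate([356, 402, 262]) cube([2151, 97, 100]);
translate([356, 402, 1209]) cube([2151, 97, 100]);
translate([399, 499, 38]) cube([107, 16, 1366]);
translate([549, 499, 38]) cube([107, 16, 1366]);
translate([699, 499, 38]) cube([107, 16, 1366]);
translate([849, 499, 38]) cube([107, 16, 1366]);
translate([999, 499, 38]) cube([107, 16, 1366]);
translate([1149, 499, 38]) cube([107, 16, 1366]);
translate([1299, 499, 38]) cube([107, 16, 1366]);
translate([1449, 499, 38]) cube([107, 16, 1366]);
translate([1599, 499, 38]) cube([107, 16, 1366]);
translate([1749, 499, 38]) cube([107, 16, 1366]);
translate([1899, 499, 38]) cube([107, 16, 1366]);
translate([2049, 499, 38]) cube([107, 16, 1366]);
translate([2199, 499, 38]) cube([107, 16, 1366]);
translate([2349, 499, 38]) cube([107, 16, 1366]);


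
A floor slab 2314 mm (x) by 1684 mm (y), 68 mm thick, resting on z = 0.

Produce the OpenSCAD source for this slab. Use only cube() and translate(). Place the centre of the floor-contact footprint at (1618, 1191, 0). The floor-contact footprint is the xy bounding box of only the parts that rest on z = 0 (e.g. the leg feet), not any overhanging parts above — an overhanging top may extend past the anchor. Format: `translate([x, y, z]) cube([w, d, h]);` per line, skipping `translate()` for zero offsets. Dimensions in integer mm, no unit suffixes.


translate([461, 349, 0]) cube([2314, 1684, 68]);


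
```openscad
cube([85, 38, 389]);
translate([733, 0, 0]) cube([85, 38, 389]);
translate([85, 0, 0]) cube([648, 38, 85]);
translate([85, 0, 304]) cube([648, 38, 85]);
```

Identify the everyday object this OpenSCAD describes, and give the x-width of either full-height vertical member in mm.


A picture frame. The border width is 85 mm.

Four thin pieces enclosing a rectangular opening — a picture frame. The two full-height stiles are 389 mm tall; the top rail sits at z = 304 and is 85 mm tall, so the border above the opening is 389 − 304 = 85 mm, matching the stile x-width.


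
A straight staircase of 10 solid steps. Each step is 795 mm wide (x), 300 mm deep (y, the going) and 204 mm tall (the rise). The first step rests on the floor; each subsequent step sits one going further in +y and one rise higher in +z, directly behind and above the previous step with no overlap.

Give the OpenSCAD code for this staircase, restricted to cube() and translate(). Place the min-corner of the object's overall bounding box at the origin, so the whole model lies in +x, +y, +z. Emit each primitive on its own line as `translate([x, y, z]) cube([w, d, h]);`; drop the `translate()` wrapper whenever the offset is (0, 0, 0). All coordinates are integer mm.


cube([795, 300, 204]);
translate([0, 300, 204]) cube([795, 300, 204]);
translate([0, 600, 408]) cube([795, 300, 204]);
translate([0, 900, 612]) cube([795, 300, 204]);
translate([0, 1200, 816]) cube([795, 300, 204]);
translate([0, 1500, 1020]) cube([795, 300, 204]);
translate([0, 1800, 1224]) cube([795, 300, 204]);
translate([0, 2100, 1428]) cube([795, 300, 204]);
translate([0, 2400, 1632]) cube([795, 300, 204]);
translate([0, 2700, 1836]) cube([795, 300, 204]);


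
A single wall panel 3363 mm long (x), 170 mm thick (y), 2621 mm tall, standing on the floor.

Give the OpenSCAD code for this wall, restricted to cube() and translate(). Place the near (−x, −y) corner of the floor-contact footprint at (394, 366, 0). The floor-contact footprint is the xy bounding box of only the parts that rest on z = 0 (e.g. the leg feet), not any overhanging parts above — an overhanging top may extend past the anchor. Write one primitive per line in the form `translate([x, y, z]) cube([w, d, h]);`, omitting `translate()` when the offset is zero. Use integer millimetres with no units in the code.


translate([394, 366, 0]) cube([3363, 170, 2621]);


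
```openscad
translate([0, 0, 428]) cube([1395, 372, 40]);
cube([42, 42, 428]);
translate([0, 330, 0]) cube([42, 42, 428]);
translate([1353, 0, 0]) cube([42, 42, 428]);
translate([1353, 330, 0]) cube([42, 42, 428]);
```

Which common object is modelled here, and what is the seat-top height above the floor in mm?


A bench. The seat-top height is 468 mm.

A long slab on four corner posts — a bench. The slab sits at z = 428 with thickness 40, so the top is 428 + 40 = 468 mm.


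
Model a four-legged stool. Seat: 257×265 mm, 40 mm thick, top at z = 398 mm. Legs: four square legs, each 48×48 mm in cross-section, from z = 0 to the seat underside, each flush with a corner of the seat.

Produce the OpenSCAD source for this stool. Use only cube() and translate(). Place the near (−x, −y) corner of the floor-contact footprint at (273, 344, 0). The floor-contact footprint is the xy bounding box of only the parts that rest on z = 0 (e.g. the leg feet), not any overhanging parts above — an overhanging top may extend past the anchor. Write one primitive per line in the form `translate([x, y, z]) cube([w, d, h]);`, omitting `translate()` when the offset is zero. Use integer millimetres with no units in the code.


// leg_h = 398 - 40 = 358
translate([273, 344, 358]) cube([257, 265, 40]);
translate([273, 344, 0]) cube([48, 48, 358]);
translate([482, 344, 0]) cube([48, 48, 358]);
translate([273, 561, 0]) cube([48, 48, 358]);
translate([482, 561, 0]) cube([48, 48, 358]);


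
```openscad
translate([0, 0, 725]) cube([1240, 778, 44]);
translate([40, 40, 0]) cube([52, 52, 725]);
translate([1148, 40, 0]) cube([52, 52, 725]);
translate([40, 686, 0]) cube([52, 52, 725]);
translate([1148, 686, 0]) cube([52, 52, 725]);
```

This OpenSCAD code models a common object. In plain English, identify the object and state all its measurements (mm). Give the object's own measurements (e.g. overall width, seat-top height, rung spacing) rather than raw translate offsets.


A rectangular dining table. The top is 1240×778×44 mm with its upper surface at z = 769 mm. It stands on four 52×52 mm square legs, each inset 40 mm from the nearest pair of top edges, running from the floor to the underside of the top.


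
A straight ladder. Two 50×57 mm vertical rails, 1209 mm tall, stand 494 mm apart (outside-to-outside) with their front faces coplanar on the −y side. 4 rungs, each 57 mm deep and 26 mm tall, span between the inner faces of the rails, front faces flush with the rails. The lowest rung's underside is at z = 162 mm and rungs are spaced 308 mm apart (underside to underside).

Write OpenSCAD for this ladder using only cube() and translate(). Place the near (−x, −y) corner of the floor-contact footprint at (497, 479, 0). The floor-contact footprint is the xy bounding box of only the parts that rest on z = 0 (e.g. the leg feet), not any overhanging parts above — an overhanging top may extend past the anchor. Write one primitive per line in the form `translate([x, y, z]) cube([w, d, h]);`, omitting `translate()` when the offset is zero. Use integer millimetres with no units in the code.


// rung span = 494 - 2*50 = 394
// rung[k] z = 162 + k*308
translate([497, 479, 0]) cube([50, 57, 1209]);
translate([941, 479, 0]) cube([50, 57, 1209]);
translate([547, 479, 162]) cube([394, 57, 26]);
translate([547, 479, 470]) cube([394, 57, 26]);
translate([547, 479, 778]) cube([394, 57, 26]);
translate([547, 479, 1086]) cube([394, 57, 26]);


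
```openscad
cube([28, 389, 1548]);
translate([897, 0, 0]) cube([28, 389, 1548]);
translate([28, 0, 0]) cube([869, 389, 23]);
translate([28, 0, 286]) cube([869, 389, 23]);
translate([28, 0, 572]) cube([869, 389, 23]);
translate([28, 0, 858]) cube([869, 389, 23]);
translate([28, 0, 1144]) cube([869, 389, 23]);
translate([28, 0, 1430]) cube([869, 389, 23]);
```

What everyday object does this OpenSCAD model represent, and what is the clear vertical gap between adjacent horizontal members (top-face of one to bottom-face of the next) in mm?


A bookshelf. The clear shelf gap is 263 mm.

Two tall side panels with 6 horizontal boards between them — a bookshelf. The first two shelf undersides are at z = 0 and z = 286; with shelf thickness 23, the clear gap is 286 − 0 − 23 = 263 mm.


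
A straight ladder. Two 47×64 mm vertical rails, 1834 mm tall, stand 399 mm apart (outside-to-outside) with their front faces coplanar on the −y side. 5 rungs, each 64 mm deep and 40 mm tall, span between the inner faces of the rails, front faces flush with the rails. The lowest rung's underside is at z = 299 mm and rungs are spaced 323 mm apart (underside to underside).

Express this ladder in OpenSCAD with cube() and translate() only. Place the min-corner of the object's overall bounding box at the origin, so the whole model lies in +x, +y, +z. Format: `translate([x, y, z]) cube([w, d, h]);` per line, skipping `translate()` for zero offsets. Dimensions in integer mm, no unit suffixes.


cube([47, 64, 1834]);
translate([352, 0, 0]) cube([47, 64, 1834]);
translate([47, 0, 299]) cube([305, 64, 40]);
translate([47, 0, 622]) cube([305, 64, 40]);
translate([47, 0, 945]) cube([305, 64, 40]);
translate([47, 0, 1268]) cube([305, 64, 40]);
translate([47, 0, 1591]) cube([305, 64, 40]);


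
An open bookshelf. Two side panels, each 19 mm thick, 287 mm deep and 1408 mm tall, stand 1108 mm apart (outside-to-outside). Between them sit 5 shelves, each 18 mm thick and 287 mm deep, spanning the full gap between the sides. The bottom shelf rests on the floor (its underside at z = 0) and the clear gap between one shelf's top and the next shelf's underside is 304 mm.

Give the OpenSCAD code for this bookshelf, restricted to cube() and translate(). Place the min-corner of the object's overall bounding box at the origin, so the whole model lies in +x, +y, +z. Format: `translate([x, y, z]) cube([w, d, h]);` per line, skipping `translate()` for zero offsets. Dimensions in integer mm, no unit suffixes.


cube([19, 287, 1408]);
translate([1089, 0, 0]) cube([19, 287, 1408]);
translate([19, 0, 0]) cube([1070, 287, 18]);
translate([19, 0, 322]) cube([1070, 287, 18]);
translate([19, 0, 644]) cube([1070, 287, 18]);
translate([19, 0, 966]) cube([1070, 287, 18]);
translate([19, 0, 1288]) cube([1070, 287, 18]);


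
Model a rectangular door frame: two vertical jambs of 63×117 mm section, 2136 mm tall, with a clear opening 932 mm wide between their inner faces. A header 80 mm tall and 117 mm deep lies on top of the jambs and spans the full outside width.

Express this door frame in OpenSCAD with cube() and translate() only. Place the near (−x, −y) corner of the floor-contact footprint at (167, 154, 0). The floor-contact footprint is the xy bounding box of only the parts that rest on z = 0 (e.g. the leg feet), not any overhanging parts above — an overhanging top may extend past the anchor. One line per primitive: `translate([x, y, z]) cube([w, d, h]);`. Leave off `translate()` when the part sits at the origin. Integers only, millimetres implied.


translate([167, 154, 0]) cube([63, 117, 2136]);
translate([1162, 154, 0]) cube([63, 117, 2136]);
translate([167, 154, 2136]) cube([1058, 117, 80]);


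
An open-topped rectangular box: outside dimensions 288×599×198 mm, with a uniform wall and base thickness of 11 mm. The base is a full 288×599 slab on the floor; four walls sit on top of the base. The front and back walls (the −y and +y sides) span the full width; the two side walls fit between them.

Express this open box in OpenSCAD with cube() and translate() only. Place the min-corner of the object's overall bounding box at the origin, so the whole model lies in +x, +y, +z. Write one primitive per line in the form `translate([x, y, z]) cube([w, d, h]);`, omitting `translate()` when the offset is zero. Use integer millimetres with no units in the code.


cube([288, 599, 11]);
translate([0, 0, 11]) cube([288, 11, 187]);
translate([0, 588, 11]) cube([288, 11, 187]);
translate([0, 11, 11]) cube([11, 577, 187]);
translate([277, 11, 11]) cube([11, 577, 187]);


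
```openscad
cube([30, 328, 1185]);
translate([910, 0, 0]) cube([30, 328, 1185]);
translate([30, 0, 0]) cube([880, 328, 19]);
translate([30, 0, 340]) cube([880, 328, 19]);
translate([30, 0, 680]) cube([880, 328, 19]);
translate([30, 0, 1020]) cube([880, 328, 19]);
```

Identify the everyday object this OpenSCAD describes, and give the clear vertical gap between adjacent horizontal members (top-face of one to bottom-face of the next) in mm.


A bookshelf. The clear shelf gap is 321 mm.

Two tall side panels with 4 horizontal boards between them — a bookshelf. The first two shelf undersides are at z = 0 and z = 340; with shelf thickness 19, the clear gap is 340 − 0 − 19 = 321 mm.


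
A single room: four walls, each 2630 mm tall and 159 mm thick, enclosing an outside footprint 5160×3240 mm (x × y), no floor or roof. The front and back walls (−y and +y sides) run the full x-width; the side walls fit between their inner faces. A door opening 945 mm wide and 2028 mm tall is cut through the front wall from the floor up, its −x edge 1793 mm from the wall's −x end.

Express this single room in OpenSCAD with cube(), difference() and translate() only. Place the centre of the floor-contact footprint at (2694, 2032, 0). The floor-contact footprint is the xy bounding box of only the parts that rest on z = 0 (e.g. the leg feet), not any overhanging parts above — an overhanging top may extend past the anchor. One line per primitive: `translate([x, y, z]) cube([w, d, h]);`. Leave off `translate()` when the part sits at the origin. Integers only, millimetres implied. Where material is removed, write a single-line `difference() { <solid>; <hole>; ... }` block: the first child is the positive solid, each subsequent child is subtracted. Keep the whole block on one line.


difference() { translate([114, 412, 0]) cube([5160, 159, 2630]); translate([1907, 412, 0]) cube([945, 159, 2028]); }
translate([114, 3493, 0]) cube([5160, 159, 2630]);
translate([114, 571, 0]) cube([159, 2922, 2630]);
translate([5115, 571, 0]) cube([159, 2922, 2630]);


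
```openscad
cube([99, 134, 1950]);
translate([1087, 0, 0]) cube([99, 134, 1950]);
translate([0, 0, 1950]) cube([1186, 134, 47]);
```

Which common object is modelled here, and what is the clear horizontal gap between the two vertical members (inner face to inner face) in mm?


A door frame. The clear opening width is 988 mm.

Two 1950 mm tall posts with a header on top — a door frame. The left jamb is 99 mm wide at x = 0; the right jamb starts at x = 1087. The clear opening is 1087 − 99 = 988 mm.


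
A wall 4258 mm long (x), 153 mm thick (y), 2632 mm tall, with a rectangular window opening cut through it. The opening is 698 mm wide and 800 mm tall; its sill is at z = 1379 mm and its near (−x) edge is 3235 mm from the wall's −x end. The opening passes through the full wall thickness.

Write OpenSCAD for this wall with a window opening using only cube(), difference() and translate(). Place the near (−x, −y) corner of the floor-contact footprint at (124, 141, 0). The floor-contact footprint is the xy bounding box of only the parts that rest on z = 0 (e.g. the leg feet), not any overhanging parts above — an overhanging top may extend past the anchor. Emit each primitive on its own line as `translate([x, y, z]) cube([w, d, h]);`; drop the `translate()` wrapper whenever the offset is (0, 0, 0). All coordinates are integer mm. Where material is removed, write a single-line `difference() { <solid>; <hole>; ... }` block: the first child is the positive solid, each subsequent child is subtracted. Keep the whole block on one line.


difference() { translate([124, 141, 0]) cube([4258, 153, 2632]); translate([3359, 141, 1379]) cube([698, 153, 800]); }


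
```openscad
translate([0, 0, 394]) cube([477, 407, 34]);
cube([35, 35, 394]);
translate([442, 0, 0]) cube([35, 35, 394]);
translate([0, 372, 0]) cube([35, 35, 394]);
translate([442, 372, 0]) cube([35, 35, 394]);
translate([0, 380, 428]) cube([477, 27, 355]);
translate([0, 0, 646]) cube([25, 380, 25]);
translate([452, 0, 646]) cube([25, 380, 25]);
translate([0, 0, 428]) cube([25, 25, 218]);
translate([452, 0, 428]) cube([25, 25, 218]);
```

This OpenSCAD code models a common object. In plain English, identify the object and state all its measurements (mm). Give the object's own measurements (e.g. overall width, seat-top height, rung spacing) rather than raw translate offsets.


A chair. The seat is a 477×407×34 mm slab with its top at z = 428 mm, on four 35×35 mm corner legs (flush with the seat edges, standing on z = 0). A flat backrest 27 mm thick, 355 mm tall, spans the full seat width and rises from the seat top along its +y edge, rear face flush with the rear of the seat. Two armrests of 25×25 mm section run along each side from the seat's front edge to the front of the backrest, top faces 243 mm above the seat top and outer faces flush with the seat's x-edges; a 25×25 mm post under the front of each armrest stands on the seat at the front corner.


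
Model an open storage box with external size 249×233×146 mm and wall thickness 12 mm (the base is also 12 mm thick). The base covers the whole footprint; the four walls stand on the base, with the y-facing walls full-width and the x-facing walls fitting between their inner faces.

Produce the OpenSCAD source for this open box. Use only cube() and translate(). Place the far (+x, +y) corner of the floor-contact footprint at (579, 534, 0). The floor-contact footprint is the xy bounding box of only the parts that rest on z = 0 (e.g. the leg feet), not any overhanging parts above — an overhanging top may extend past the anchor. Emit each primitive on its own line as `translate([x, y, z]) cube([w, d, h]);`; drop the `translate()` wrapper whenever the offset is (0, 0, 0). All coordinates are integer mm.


translate([330, 301, 0]) cube([249, 233, 12]);
translate([330, 301, 12]) cube([249, 12, 134]);
translate([330, 522, 12]) cube([249, 12, 134]);
translate([330, 313, 12]) cube([12, 209, 134]);
translate([567, 313, 12]) cube([12, 209, 134]);


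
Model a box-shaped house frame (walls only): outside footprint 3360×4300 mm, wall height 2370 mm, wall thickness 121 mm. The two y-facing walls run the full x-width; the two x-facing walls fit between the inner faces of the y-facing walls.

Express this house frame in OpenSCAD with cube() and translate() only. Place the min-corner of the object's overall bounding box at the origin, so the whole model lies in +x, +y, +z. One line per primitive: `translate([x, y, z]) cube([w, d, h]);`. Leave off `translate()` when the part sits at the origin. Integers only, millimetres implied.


cube([3360, 121, 2370]);
translate([0, 4179, 0]) cube([3360, 121, 2370]);
translate([0, 121, 0]) cube([121, 4058, 2370]);
translate([3239, 121, 0]) cube([121, 4058, 2370]);


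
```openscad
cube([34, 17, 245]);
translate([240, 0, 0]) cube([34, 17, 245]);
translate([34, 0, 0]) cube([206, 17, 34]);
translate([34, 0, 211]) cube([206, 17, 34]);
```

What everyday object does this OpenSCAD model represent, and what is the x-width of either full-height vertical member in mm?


A picture frame. The border width is 34 mm.

Four thin pieces enclosing a rectangular opening — a picture frame. The two full-height stiles are 245 mm tall; the top rail sits at z = 211 and is 34 mm tall, so the border above the opening is 245 − 211 = 34 mm, matching the stile x-width.


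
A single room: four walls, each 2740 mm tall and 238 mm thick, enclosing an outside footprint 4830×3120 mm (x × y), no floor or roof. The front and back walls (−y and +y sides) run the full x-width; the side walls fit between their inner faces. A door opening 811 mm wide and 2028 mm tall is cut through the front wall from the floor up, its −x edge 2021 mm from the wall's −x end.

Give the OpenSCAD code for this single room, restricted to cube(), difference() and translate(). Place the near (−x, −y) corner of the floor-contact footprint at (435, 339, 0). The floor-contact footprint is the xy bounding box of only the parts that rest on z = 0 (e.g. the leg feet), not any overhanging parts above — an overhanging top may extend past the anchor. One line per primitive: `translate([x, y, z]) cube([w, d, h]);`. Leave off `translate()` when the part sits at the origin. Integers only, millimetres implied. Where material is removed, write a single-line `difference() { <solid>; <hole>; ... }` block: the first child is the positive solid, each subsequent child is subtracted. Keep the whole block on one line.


difference() { translate([435, 339, 0]) cube([4830, 238, 2740]); translate([2456, 339, 0]) cube([811, 238, 2028]); }
translate([435, 3221, 0]) cube([4830, 238, 2740]);
translate([435, 577, 0]) cube([238, 2644, 2740]);
translate([5027, 577, 0]) cube([238, 2644, 2740]);
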